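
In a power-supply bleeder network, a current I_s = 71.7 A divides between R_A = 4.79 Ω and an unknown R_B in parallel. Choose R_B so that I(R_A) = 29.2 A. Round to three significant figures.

R_B ≈ 3.29 Ω

In a two-way split, I_A/I_s = R_B/(R_A + R_B).
29.2/71.7 = R_B/(R_A + R_B) → R_B = R_A · (0.4073)/(1 − 0.4073) = 4.79 × 0.6871 = 3.291 Ω.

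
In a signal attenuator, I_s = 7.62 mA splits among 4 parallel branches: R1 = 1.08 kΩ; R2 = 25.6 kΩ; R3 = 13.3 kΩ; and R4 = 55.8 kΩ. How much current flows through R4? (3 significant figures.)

I ≈ 0.129 mA

ΣG = 1/1.08 + 1/25.6 + 1/13.3 + 1/55.8 = 1.058.
By the current-divider rule, I = I_s · G_k/ΣG = 7.62 × 0.01694 = 0.1291 mA.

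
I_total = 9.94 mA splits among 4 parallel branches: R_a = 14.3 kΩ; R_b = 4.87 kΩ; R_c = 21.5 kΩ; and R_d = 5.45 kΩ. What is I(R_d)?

I ≈ 3.61 mA

ΣG = 1/14.3 + 1/4.87 + 1/21.5 + 1/5.45 = 0.5053.
Current divider: I(R_d) = I_total · G_k/ΣG = 9.94 × (0.1835/0.5053) = 9.94 × 0.3631 = 3.610 mA.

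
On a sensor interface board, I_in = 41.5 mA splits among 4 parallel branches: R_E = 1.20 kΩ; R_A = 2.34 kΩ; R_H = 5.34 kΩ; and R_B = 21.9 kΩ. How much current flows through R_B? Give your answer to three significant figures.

Total conductance ΣG = 1/1.20 + 1/2.34 + 1/5.34 + 1/21.9 = 1.494 (units of 1/kΩ).
R_B takes the fraction G_k/ΣG = 0.04566/1.494 = 0.03057, so I = 41.5 × 0.03057 = 1.269 mA.

I ≈ 1.27 mA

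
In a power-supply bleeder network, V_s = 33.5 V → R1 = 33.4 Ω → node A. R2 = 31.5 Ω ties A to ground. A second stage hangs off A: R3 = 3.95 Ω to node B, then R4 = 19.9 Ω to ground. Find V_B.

The second stage (R3 + R4 = 23.85 Ω) loads node A in parallel with R2.
R2 ‖ (R3+R4) = 13.57 Ω.
First divider: V_A = V_s · 13.57/(33.4 + 13.57) = 9.680 V.
Stage 2 is unloaded, so V_B = V_A · R4/(R3+R4) = 9.680 × 19.9/23.85 = 8.077 V.

V_B ≈ 8.08 V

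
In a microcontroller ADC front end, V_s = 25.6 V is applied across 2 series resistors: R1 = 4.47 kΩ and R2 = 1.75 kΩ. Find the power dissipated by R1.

P ≈ 75.7 mW

Series current I = V_s/ΣR = 25.6/6.220 = 4.116 mA.
P(R1) = I²·R1 = (4.116)² × 4.47 = 75.72 mW.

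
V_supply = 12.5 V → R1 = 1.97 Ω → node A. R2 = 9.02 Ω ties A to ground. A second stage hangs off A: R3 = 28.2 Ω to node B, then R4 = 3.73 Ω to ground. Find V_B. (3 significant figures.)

V_B ≈ 1.14 V

The second stage (R3 + R4 = 31.93 Ω) loads node A in parallel with R2.
Effective lower resistance at A: R2 ‖ 31.93 = 7.033 Ω.
First divider: V_A = V_supply · 7.033/(1.97 + 7.033) = 9.765 V.
Then the unloaded second divider: V_B = V_A × R4/(R3+R4) = 9.765 × 0.1168 = 1.141 V.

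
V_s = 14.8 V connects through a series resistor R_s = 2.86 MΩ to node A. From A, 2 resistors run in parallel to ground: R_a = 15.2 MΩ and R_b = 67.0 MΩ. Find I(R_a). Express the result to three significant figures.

Combine the parallel branches: R_p = (1/15.2 + 1/67.0)⁻¹ = 12.39 MΩ.
V_A by voltage divider: V_A = 14.8 × 12.39/(2.86 + 12.39) = 12.02 V.
I(R_a) = V_A / R_a = 12.02/15.2 = 0.7911 µA.

I ≈ 0.791 µA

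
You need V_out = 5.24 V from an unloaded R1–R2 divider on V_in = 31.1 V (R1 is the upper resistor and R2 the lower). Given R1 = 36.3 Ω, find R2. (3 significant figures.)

R2 ≈ 7.36 Ω

The divider ratio is R2/(R1+R2) = 5.24/31.1 = 0.1685.
So R2 = R1 · V_out/(V_in − V_out) = 36.3 × 5.24/(31.1 − 5.24) = 36.3 × 0.2026 = 7.355 Ω.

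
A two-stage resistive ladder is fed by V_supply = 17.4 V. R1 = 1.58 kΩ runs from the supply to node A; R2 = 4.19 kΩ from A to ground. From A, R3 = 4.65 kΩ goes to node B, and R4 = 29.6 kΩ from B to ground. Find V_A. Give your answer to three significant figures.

V_A ≈ 12.2 V

Looking into the second stage from A: R3 + R4 = 34.25 kΩ appears in parallel with R2.
Effective lower resistance at A: R2 ‖ 34.25 = 3.733 kΩ.
V_A = 17.4 × 3.733/(1.58 + 3.733) = 12.23 V.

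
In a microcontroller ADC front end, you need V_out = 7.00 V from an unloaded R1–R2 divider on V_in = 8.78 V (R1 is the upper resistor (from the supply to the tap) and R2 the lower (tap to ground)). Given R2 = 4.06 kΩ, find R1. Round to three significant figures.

The divider ratio is R2/(R1+R2) = 7.00/8.78 = 0.7973.
R1 = R2·(1/k − 1) = 4.06 × 0.2543 = 1.032 kΩ.

R1 ≈ 1.03 kΩ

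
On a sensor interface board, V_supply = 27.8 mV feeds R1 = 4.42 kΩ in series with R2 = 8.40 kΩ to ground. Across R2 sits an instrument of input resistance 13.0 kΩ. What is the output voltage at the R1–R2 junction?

R2 ‖ R_L = (8.40 × 13.0)/(8.40 + 13.0) = 5.103 kΩ.
Then V_out = V_supply · R2'/(R1 + R2') = 27.8 × 5.103/9.523 = 14.90 mV.

V_out ≈ 14.9 mV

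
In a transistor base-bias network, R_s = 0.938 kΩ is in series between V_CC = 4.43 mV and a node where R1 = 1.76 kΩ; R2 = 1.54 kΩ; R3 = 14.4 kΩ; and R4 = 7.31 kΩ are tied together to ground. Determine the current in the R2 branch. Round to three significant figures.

Parallel bank: R_p = 1/(1/1.76 + 1/1.54 + 1/14.4 + 1/7.31) = 0.7024 kΩ.
V_A by voltage divider: V_A = 4.43 × 0.7024/(0.938 + 0.7024) = 1.897 mV.
Branch current I = V_A/R2 = 1.897/1.54 = 1.232 µA.
(Equivalently: I_total = 2.701 µA, then current-divider fraction G_k/ΣG = 0.4561.)

I ≈ 1.23 µA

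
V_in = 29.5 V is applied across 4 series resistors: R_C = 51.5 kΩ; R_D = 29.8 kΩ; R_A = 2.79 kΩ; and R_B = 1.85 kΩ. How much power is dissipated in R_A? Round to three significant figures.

P ≈ 0.329 mW

The common current is I = 29.5/85.94 = 0.3433 mA.
V(R_A) = I·R = 0.9577 V; P = V·I = 0.9577 × 0.3433 = 0.3287 mW.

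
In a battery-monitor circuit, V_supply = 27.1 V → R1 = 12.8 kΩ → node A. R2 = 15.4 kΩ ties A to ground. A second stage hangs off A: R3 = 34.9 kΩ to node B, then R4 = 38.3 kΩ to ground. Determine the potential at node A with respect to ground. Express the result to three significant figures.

V_A ≈ 13.5 V

Looking into the second stage from A: R3 + R4 = 73.20 kΩ appears in parallel with R2.
Effective lower resistance at A: R2 ‖ 73.20 = 12.72 kΩ.
First divider: V_A = V_supply · 12.72/(12.8 + 12.72) = 13.51 V.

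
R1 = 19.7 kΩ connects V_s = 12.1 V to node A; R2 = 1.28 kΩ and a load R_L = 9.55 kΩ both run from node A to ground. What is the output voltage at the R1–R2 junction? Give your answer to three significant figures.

The load sits in parallel with R2, giving an effective lower resistance R2' = R2·R_L/(R2+R_L) = 1.129 kΩ.
Voltage divider with the loaded lower leg: V_out = 12.1 × 1.129/(19.7 + 1.129) = 12.1 × 0.05419 = 0.6557 V.

V_out ≈ 0.656 V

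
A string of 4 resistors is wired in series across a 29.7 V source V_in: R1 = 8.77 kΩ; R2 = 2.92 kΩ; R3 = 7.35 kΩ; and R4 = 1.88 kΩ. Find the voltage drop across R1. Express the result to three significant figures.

ΣR = 8.77 + 2.92 + 7.35 + 1.88 = 20.92 kΩ.
Voltage divider: V = V_in · (8.770 / 20.92) = 29.7 × 0.4192 = 12.45 V.

V ≈ 12.5 V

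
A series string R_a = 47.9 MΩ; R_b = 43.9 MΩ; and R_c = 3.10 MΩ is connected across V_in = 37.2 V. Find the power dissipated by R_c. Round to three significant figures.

The common current is I = 37.2/94.90 = 0.3920 µA.
V(R_c) = I·R = 1.215 V; P = V·I = 1.215 × 0.3920 = 0.4763 µW.

P ≈ 0.476 µW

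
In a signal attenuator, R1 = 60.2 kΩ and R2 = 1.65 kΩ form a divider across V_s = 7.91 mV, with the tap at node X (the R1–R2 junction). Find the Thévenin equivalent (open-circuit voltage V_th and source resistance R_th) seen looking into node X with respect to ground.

With X open, the divider is unloaded: V_th = 7.91 × 1.65/61.85 = 0.2110 mV.
With V_s suppressed (replaced by a short), R_th = R1 ‖ R2 = (60.20 × 1.65)/(60.20 + 1.65) = 1.606 kΩ.

V_th ≈ 0.211 mV, R_th ≈ 1.61 kΩ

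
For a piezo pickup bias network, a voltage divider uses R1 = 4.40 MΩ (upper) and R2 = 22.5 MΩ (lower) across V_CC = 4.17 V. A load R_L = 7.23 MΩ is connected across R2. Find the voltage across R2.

V_out ≈ 2.31 V

R2 ‖ R_L = (22.5 × 7.23)/(22.5 + 7.23) = 5.472 MΩ.
Voltage divider with the loaded lower leg: V_out = 4.17 × 5.472/(4.40 + 5.472) = 4.17 × 0.5543 = 2.311 V.
(Unloaded it would be 3.49 V; the load pulls it down.)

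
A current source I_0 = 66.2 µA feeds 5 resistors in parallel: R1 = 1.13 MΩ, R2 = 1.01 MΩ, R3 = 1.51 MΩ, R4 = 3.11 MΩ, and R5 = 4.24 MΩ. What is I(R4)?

Total conductance ΣG = 1/1.13 + 1/1.01 + 1/1.51 + 1/3.11 + 1/4.24 = 3.095 (units of 1/MΩ).
By the current-divider rule, I = I_0 · G_k/ΣG = 66.2 × 0.1039 = 6.878 µA.

I ≈ 6.88 µA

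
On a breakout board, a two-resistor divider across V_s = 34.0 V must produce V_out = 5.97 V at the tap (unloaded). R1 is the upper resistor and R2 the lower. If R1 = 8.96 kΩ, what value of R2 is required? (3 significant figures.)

V_out/V_s = R2/(R1+R2) = 0.1756.
R2 = R1 · 0.1756/(1 − 0.1756) = 1.908 kΩ.

R2 ≈ 1.91 kΩ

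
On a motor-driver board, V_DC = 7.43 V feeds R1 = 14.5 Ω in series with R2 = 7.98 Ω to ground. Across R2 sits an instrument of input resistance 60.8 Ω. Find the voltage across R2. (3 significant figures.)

R2 ‖ R_L = (7.98 × 60.8)/(7.98 + 60.8) = 7.054 Ω.
Voltage divider with the loaded lower leg: V_out = 7.43 × 7.054/(14.5 + 7.054) = 7.43 × 0.3273 = 2.432 V.

V_out ≈ 2.43 V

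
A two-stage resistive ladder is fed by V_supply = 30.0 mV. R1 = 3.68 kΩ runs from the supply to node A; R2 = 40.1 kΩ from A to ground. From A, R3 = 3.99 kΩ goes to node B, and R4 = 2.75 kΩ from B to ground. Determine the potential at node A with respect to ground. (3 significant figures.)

The second stage (R3 + R4 = 6.740 kΩ) loads node A in parallel with R2.
R2 ‖ (R3+R4) = 5.770 kΩ.
First divider: V_A = V_supply · 5.770/(3.68 + 5.770) = 18.32 mV.

V_A ≈ 18.3 mV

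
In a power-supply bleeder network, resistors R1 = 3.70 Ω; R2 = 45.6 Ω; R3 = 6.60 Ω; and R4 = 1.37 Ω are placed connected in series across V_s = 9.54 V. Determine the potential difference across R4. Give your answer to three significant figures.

Series total: ΣR = 3.70 + 45.6 + 6.60 + 1.37 = 57.27 Ω.
V = V_s · R/ΣR = 9.54 × 0.02392 = 0.2282 V.

V ≈ 0.228 V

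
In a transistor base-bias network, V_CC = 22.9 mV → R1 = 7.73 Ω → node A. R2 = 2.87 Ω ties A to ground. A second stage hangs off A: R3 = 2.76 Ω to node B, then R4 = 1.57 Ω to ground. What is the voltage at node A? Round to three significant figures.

Looking into the second stage from A: R3 + R4 = 4.330 Ω appears in parallel with R2.
R2 ‖ (R3+R4) = 1.726 Ω.
So V_A = 22.9 × 0.1825 = 4.180 mV.

V_A ≈ 4.18 mV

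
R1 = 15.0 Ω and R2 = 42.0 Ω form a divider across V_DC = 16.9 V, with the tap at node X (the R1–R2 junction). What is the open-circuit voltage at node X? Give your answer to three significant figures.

V_th ≈ 12.5 V

With X open, the divider is unloaded: V_th = 16.9 × 42.0/57.00 = 12.45 V.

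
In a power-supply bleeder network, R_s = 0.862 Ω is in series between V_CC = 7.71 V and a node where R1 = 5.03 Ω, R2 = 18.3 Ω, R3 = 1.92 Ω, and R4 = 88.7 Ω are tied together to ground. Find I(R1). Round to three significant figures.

Combine the parallel branches: R_p = (1/5.03 + 1/18.3 + 1/1.92 + 1/88.7)⁻¹ = 1.273 Ω.
V_A by voltage divider: V_A = 7.71 × 1.273/(0.862 + 1.273) = 4.597 V.
I(R1) = V_A / R1 = 4.597/5.03 = 0.9139 A.
(Equivalently: I_total = 3.611 A, then current-divider fraction G_k/ΣG = 0.2531.)

I ≈ 0.914 A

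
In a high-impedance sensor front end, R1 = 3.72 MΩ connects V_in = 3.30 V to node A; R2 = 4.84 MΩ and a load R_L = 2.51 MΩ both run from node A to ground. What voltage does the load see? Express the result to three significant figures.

The load sits in parallel with R2, giving an effective lower resistance R2' = R2·R_L/(R2+R_L) = 1.653 MΩ.
Then V_out = V_in · R2'/(R1 + R2') = 3.30 × 1.653/5.373 = 1.015 V.

V_out ≈ 1.02 V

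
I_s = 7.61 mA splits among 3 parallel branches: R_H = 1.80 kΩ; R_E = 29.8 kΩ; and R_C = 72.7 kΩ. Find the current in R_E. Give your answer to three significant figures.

ΣG = 1/1.80 + 1/29.8 + 1/72.7 = 0.6029.
By the current-divider rule, I = I_s · G_k/ΣG = 7.61 × 0.05566 = 0.4236 mA.

I ≈ 0.424 mA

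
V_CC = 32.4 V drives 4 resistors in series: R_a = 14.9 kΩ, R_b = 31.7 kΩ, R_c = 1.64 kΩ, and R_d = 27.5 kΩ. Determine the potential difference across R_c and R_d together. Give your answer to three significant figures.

V ≈ 12.5 V

Total series resistance ΣR = 14.9 + 31.7 + 1.64 + 27.5 = 75.74 kΩ.
R_{R_c..R_d} = 1.64 + 27.5 = 29.14 kΩ.
By the voltage-divider rule, V = 32.4 × 29.14/75.74 = 12.47 V.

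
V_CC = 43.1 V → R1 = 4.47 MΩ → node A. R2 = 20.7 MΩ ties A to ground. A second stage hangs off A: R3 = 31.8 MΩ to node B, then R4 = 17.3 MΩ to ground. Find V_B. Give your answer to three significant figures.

V_B ≈ 11.6 V

Node A sees R2 in parallel with the series input of stage 2, R3 + R4 = 49.10 MΩ.
R2 ‖ (R3+R4) = 14.56 MΩ.
So V_A = 43.1 × 0.7651 = 32.98 V.
V_B = V_A × 0.3523 = 11.62 V.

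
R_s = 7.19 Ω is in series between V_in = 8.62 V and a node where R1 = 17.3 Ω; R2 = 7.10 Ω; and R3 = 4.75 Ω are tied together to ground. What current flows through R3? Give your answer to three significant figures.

Combine the parallel branches: R_p = (1/17.3 + 1/7.10 + 1/4.75)⁻¹ = 2.444 Ω.
Node voltage V_A = V_in · R_p/(R_s + R_p) = 8.62 × 0.2537 = 2.187 V.
I(R3) = V_A / R3 = 2.187/4.75 = 0.4604 A.

I ≈ 0.460 A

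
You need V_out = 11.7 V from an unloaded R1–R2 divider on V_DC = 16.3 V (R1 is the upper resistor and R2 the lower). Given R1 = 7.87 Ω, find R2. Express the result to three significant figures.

R2 ≈ 20.0 Ω

V_out/V_DC = R2/(R1+R2) = 0.7178.
So R2 = R1 · V_out/(V_DC − V_out) = 7.87 × 11.7/(16.3 − 11.7) = 7.87 × 2.543 = 20.02 Ω.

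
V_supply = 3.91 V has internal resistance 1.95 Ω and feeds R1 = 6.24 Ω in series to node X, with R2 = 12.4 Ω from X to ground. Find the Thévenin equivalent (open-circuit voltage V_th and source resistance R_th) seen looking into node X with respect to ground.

R1' = 1.95 + 6.24 = 8.190 Ω (source resistance + R1).
Open-circuit (no load on X): V_th = V_supply · R2/(R1' + R2) = 3.91 × 12.4/(8.190 + 12.4) = 2.355 V.
Zeroing V_supply shorts the top of R1' to ground, so R_th = R1' ‖ R2 = 4.932 Ω.

V_th ≈ 2.35 V, R_th ≈ 4.93 Ω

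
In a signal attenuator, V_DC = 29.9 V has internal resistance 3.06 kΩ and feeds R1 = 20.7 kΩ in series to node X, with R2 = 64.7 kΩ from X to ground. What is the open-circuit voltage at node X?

R1' = 3.06 + 20.7 = 23.76 kΩ (source resistance + R1).
With X open, the divider is unloaded: V_th = 29.9 × 64.7/88.46 = 21.87 V.

V_th ≈ 21.9 V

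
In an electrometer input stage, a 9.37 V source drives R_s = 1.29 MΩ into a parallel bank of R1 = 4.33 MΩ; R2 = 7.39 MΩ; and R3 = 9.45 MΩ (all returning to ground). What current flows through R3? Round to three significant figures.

Combine the parallel branches: R_p = (1/4.33 + 1/7.39 + 1/9.45)⁻¹ = 2.118 MΩ.
V_A = 9.37 × 2.118/3.408 = 5.824 V.
I(R3) = V_A / R3 = 5.824/9.45 = 0.6162 µA.

I ≈ 0.616 µA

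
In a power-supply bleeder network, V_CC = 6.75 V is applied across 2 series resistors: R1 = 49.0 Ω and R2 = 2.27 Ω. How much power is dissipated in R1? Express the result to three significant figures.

P ≈ 0.849 W

Series current I = V_CC/ΣR = 6.75/51.27 = 0.1317 A.
V(R1) = I·R = 6.451 V; P = V·I = 6.451 × 0.1317 = 0.8493 W.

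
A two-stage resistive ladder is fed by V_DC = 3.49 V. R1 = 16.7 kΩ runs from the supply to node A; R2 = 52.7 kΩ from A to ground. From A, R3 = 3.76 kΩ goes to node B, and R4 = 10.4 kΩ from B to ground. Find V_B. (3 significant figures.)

V_B ≈ 1.03 V

Node A sees R2 in parallel with the series input of stage 2, R3 + R4 = 14.16 kΩ.
R2 ‖ (R3+R4) = 11.16 kΩ.
V_A = 3.49 × 11.16/(16.7 + 11.16) = 1.398 V.
V_B = V_A × 0.7345 = 1.027 V.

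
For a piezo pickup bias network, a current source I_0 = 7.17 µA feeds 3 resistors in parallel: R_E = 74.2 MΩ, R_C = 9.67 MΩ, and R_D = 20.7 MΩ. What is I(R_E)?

I ≈ 0.585 µA

Total conductance ΣG = 1/74.2 + 1/9.67 + 1/20.7 = 0.1652 (units of 1/MΩ).
R_E takes the fraction G_k/ΣG = 0.01348/0.1652 = 0.08158, so I = 7.17 × 0.08158 = 0.5849 µA.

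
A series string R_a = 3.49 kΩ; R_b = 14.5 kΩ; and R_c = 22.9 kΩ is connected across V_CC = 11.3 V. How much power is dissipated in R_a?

Series current I = V_CC/ΣR = 11.3/40.89 = 0.2764 mA.
P = I²R = 0.07637 × 3.49 = 0.2665 mW.

P ≈ 0.267 mW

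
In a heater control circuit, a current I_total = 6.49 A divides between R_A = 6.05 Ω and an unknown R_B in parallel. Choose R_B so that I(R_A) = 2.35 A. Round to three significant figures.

Two-branch current divider: I_A = I_total · R_B/(R_A + R_B).
2.35/6.49 = R_B/(R_A + R_B) → R_B = R_A · (0.3621)/(1 − 0.3621) = 6.05 × 0.5676 = 3.434 Ω.

R_B ≈ 3.43 Ω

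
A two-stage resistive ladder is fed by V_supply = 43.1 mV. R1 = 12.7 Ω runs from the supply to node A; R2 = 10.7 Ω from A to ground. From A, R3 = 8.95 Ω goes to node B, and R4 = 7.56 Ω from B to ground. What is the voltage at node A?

The second stage (R3 + R4 = 16.51 Ω) loads node A in parallel with R2.
Effective lower resistance at A: R2 ‖ 16.51 = 6.492 Ω.
So V_A = 43.1 × 0.3383 = 14.58 mV.

V_A ≈ 14.6 mV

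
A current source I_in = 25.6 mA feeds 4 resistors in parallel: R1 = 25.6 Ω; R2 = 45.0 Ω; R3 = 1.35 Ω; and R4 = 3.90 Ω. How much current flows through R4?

Conductances: ΣG = 1/25.6 + 1/45.0 + 1/1.35 + 1/3.90 = 1.058 (1/Ω).
Current divider: I(R4) = I_in · G_k/ΣG = 25.6 × (0.2564/1.058) = 25.6 × 0.2423 = 6.202 mA.

I ≈ 6.20 mA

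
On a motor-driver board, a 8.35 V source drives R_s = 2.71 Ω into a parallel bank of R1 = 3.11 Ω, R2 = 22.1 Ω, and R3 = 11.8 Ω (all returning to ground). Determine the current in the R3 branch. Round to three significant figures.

I ≈ 0.318 A

Equivalent of the parallel group: R_p = 2.215 Ω.
Node voltage V_A = V_DC · R_p/(R_s + R_p) = 8.35 × 0.4497 = 3.755 V.
I(R3) = V_A / R3 = 3.755/11.8 = 0.3182 A.
(Equivalently: I_total = 1.696 A, then current-divider fraction G_k/ΣG = 0.1877.)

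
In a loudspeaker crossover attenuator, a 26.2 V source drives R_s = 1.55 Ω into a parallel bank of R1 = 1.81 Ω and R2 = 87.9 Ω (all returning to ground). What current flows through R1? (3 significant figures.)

I ≈ 7.72 A

Combine the parallel branches: R_p = (1/1.81 + 1/87.9)⁻¹ = 1.773 Ω.
Node voltage V_A = V_in · R_p/(R_s + R_p) = 26.2 × 0.5336 = 13.98 V.
I(R1) = V_A / R1 = 13.98/1.81 = 7.724 A.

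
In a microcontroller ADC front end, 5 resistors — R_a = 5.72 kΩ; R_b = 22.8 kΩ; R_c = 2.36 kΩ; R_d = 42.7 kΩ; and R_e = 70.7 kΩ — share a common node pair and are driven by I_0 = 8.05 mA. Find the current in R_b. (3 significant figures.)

I ≈ 0.519 mA

Total conductance ΣG = 1/5.72 + 1/22.8 + 1/2.36 + 1/42.7 + 1/70.7 = 0.6800 (units of 1/kΩ).
By the current-divider rule, I = I_0 · G_k/ΣG = 8.05 × 0.06450 = 0.5192 mA.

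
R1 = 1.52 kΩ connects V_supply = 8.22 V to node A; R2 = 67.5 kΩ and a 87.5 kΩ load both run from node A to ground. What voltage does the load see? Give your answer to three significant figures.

V_out ≈ 7.90 V

R2 ‖ R_L = (67.5 × 87.5)/(67.5 + 87.5) = 38.10 kΩ.
Voltage divider with the loaded lower leg: V_out = 8.22 × 38.10/(1.52 + 38.10) = 8.22 × 0.9616 = 7.905 V.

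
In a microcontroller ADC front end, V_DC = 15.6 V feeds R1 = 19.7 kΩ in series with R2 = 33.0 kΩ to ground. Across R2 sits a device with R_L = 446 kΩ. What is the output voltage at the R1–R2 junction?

V_out ≈ 9.51 V

First combine the lower leg with the load: R2 ‖ R_L = 30.73 kΩ.
Then V_out = V_DC · R2'/(R1 + R2') = 15.6 × 30.73/50.43 = 9.506 V.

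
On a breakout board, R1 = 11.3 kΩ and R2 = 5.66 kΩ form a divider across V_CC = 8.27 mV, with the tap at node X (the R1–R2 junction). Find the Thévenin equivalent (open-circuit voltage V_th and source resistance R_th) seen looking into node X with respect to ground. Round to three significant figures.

Open-circuit (no load on X): V_th = V_CC · R2/(R1 + R2) = 8.27 × 5.66/(11.30 + 5.66) = 2.760 mV.
Zeroing V_CC shorts the top of R1 to ground, so R_th = R1 ‖ R2 = 3.771 kΩ.

V_th ≈ 2.76 mV, R_th ≈ 3.77 kΩ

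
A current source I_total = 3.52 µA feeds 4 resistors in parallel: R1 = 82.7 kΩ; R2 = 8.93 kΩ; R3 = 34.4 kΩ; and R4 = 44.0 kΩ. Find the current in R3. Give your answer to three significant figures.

I ≈ 0.582 µA

Total conductance ΣG = 1/82.7 + 1/8.93 + 1/34.4 + 1/44.0 = 0.1759 (units of 1/kΩ).
Current divider: I(R3) = I_total · G_k/ΣG = 3.52 × (0.02907/0.1759) = 3.52 × 0.1653 = 0.5818 µA.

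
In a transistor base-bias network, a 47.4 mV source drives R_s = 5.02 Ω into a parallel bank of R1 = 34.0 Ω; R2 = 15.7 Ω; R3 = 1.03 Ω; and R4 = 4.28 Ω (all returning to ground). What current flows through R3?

Equivalent of the parallel group: R_p = 0.7706 Ω.
V_A by voltage divider: V_A = 47.4 × 0.7706/(5.02 + 0.7706) = 6.308 mV.
Branch current I = V_A/R3 = 6.308/1.03 = 6.124 mA.
(Check via current divider: I_total = 8.186 mA; share G_k/ΣG = 0.7482 → same result.)

I ≈ 6.12 mA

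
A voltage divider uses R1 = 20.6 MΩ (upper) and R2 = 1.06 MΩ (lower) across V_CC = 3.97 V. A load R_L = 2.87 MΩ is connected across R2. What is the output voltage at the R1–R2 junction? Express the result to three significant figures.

The load sits in parallel with R2, giving an effective lower resistance R2' = R2·R_L/(R2+R_L) = 0.7741 MΩ.
Now apply the divider: V_out = 3.97 × 0.03622 = 0.1438 V.

V_out ≈ 0.144 V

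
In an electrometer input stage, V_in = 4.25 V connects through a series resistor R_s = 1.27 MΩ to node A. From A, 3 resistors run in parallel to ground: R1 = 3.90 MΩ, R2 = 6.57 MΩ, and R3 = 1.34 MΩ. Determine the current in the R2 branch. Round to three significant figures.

Combine the parallel branches: R_p = (1/3.90 + 1/6.57 + 1/1.34)⁻¹ = 0.8659 MΩ.
V_A by voltage divider: V_A = 4.25 × 0.8659/(1.27 + 0.8659) = 1.723 V.
Branch current I = V_A/R2 = 1.723/6.57 = 0.2622 µA.
(Equivalently: I_total = 1.990 µA, then current-divider fraction G_k/ΣG = 0.1318.)

I ≈ 0.262 µA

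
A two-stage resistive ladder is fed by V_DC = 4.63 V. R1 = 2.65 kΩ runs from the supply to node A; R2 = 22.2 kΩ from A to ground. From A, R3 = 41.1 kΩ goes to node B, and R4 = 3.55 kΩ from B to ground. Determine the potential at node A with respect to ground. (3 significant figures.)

Node A sees R2 in parallel with the series input of stage 2, R3 + R4 = 44.65 kΩ.
Effective lower resistance at A: R2 ‖ 44.65 = 14.83 kΩ.
V_A = 4.63 × 14.83/(2.65 + 14.83) = 3.928 V.

V_A ≈ 3.93 V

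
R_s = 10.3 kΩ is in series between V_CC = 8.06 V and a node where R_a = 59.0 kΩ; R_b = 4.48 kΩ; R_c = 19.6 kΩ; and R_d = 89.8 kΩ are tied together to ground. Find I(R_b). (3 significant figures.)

I ≈ 0.437 mA

Combine the parallel branches: R_p = (1/59.0 + 1/4.48 + 1/19.6 + 1/89.8)⁻¹ = 3.308 kΩ.
Node voltage V_A = V_CC · R_p/(R_s + R_p) = 8.06 × 0.2431 = 1.959 V.
I(R_b) = V_A / R_b = 1.959/4.48 = 0.4373 mA.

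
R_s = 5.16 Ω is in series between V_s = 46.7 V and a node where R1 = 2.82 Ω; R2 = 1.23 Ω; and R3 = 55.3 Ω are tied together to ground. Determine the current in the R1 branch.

Parallel bank: R_p = 1/(1/2.82 + 1/1.23 + 1/55.3) = 0.8434 Ω.
V_A = 46.7 × 0.8434/6.003 = 6.561 V.
Branch current I = V_A/R1 = 6.561/2.82 = 2.326 A.

I ≈ 2.33 A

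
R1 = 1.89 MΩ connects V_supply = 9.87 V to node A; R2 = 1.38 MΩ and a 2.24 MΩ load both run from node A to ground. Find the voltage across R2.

V_out ≈ 3.07 V

First combine the lower leg with the load: R2 ‖ R_L = 0.8539 MΩ.
Then V_out = V_supply · R2'/(R1 + R2') = 9.87 × 0.8539/2.744 = 3.072 V.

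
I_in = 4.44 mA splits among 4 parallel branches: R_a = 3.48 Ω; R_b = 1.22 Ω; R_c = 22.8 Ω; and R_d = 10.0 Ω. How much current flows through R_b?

Total conductance ΣG = 1/3.48 + 1/1.22 + 1/22.8 + 1/10.0 = 1.251 (units of 1/Ω).
By the current-divider rule, I = I_in · G_k/ΣG = 4.44 × 0.6553 = 2.909 mA.

I ≈ 2.91 mA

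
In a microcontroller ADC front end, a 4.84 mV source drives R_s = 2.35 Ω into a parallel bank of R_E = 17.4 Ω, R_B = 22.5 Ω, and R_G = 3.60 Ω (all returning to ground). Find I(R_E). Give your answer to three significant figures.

Parallel bank: R_p = 1/(1/17.4 + 1/22.5 + 1/3.60) = 2.634 Ω.
V_A by voltage divider: V_A = 4.84 × 2.634/(2.35 + 2.634) = 2.558 mV.
Branch current I = V_A/R_E = 2.558/17.4 = 0.1470 mA.

I ≈ 0.147 mA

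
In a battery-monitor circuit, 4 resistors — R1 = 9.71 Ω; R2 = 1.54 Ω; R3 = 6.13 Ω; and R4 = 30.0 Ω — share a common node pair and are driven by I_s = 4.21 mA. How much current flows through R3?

I ≈ 0.724 mA

ΣG = 1/9.71 + 1/1.54 + 1/6.13 + 1/30.0 = 0.9488.
R3 takes the fraction G_k/ΣG = 0.1631/0.9488 = 0.1719, so I = 4.21 × 0.1719 = 0.7238 mA.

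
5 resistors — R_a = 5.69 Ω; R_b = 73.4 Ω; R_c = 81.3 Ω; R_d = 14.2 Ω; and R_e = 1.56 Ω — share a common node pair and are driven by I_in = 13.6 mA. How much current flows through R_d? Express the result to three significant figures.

ΣG = 1/5.69 + 1/73.4 + 1/81.3 + 1/14.2 + 1/1.56 = 0.9131.
By the current-divider rule, I = I_in · G_k/ΣG = 13.6 × 0.07712 = 1.049 mA.

I ≈ 1.05 mA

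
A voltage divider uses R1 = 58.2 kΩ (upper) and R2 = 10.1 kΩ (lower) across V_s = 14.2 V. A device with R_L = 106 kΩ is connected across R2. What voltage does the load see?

V_out ≈ 1.94 V

First combine the lower leg with the load: R2 ‖ R_L = 9.221 kΩ.
Then V_out = V_s · R2'/(R1 + R2') = 14.2 × 9.221/67.42 = 1.942 V.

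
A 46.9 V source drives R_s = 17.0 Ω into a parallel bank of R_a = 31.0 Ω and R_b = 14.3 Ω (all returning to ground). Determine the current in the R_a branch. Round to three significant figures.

I ≈ 0.553 A

Combine the parallel branches: R_p = (1/31.0 + 1/14.3)⁻¹ = 9.786 Ω.
V_A by voltage divider: V_A = 46.9 × 9.786/(17.0 + 9.786) = 17.13 V.
Branch current I = V_A/R_a = 17.13/31.0 = 0.5527 A.
(Equivalently: I_total = 1.751 A, then current-divider fraction G_k/ΣG = 0.3157.)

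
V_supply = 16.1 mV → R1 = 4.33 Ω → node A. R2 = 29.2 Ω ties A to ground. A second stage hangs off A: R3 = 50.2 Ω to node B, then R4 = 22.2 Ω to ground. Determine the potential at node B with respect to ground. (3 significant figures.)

Node A sees R2 in parallel with the series input of stage 2, R3 + R4 = 72.40 Ω.
R2 ‖ (R3+R4) = 20.81 Ω.
V_A = 16.1 × 20.81/(4.33 + 20.81) = 13.33 mV.
Then the unloaded second divider: V_B = V_A × R4/(R3+R4) = 13.33 × 0.3066 = 4.086 mV.

V_B ≈ 4.09 mV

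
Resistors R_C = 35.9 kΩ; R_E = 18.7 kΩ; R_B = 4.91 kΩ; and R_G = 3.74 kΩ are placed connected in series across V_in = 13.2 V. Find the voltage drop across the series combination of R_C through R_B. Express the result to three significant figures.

V ≈ 12.4 V

Total series resistance ΣR = 35.9 + 18.7 + 4.91 + 3.74 = 63.25 kΩ.
R_{R_C..R_B} = 35.9 + 18.7 + 4.91 = 59.51 kΩ.
V = V_in · R/ΣR = 13.2 × 0.9409 = 12.42 V.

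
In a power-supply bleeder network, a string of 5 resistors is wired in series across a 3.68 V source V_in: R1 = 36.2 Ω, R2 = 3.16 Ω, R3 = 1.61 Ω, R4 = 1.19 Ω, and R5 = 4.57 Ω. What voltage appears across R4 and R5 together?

V ≈ 0.454 V

ΣR = 36.2 + 3.16 + 1.61 + 1.19 + 4.57 = 46.73 Ω.
R_{R4..R5} = 1.19 + 4.57 = 5.760 Ω.
Voltage divider: V = V_in · (5.760 / 46.73) = 3.68 × 0.1233 = 0.4536 V.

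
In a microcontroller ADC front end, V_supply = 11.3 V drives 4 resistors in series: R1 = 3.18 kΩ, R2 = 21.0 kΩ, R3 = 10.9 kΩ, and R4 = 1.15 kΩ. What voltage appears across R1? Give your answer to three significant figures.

ΣR = 3.18 + 21.0 + 10.9 + 1.15 = 36.23 kΩ.
By the voltage-divider rule, V = 11.3 × 3.180/36.23 = 0.9918 V.

V ≈ 0.992 V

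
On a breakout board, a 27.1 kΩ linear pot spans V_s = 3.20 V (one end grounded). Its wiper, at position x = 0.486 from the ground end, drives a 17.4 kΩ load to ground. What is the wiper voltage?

The pot divides into 13.93 kΩ above the wiper and 13.17 kΩ below.
Lower segment in parallel with the load: 13.17 ‖ 17.4 = 7.496 kΩ.
Loaded-divider output: V_out = 3.20 × 0.3499 = 1.120 V.

V_out ≈ 1.12 V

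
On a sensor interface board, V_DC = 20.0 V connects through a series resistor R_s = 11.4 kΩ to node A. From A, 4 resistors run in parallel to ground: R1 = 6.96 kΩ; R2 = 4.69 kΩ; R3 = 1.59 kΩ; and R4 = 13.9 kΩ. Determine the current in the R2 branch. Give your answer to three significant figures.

I ≈ 0.327 mA

Combine the parallel branches: R_p = (1/6.96 + 1/4.69 + 1/1.59 + 1/13.9)⁻¹ = 0.9454 kΩ.
V_A by voltage divider: V_A = 20.0 × 0.9454/(11.4 + 0.9454) = 1.532 V.
Branch current I = V_A/R2 = 1.532/4.69 = 0.3266 mA.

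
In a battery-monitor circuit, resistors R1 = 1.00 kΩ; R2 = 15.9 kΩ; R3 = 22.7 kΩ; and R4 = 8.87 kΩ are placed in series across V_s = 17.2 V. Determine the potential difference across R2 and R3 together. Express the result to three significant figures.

V ≈ 13.7 V

Total series resistance ΣR = 1.00 + 15.9 + 22.7 + 8.87 = 48.47 kΩ.
R_{R2..R3} = 15.9 + 22.7 = 38.60 kΩ.
Voltage divider: V = V_s · (38.60 / 48.47) = 17.2 × 0.7964 = 13.70 V.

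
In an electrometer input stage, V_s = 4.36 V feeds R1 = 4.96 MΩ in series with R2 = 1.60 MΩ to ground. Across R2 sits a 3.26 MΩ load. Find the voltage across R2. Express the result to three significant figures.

V_out ≈ 0.776 V

The load sits in parallel with R2, giving an effective lower resistance R2' = R2·R_L/(R2+R_L) = 1.073 MΩ.
Now apply the divider: V_out = 4.36 × 0.1779 = 0.7756 V.
(Unloaded it would be 1.06 V; the load pulls it down.)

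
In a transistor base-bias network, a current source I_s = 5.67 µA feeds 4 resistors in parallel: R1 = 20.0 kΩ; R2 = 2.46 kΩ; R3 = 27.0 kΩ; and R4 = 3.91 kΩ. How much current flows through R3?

I ≈ 0.280 µA

Conductances: ΣG = 1/20.0 + 1/2.46 + 1/27.0 + 1/3.91 = 0.7493 (1/kΩ).
By the current-divider rule, I = I_s · G_k/ΣG = 5.67 × 0.04943 = 0.2803 µA.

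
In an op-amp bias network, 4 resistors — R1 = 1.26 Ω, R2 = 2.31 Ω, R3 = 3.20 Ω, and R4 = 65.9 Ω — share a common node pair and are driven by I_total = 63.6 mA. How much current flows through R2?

I ≈ 17.7 mA

Conductances: ΣG = 1/1.26 + 1/2.31 + 1/3.20 + 1/65.9 = 1.554 (1/Ω).
Current divider: I(R2) = I_total · G_k/ΣG = 63.6 × (0.4329/1.554) = 63.6 × 0.2785 = 17.71 mA.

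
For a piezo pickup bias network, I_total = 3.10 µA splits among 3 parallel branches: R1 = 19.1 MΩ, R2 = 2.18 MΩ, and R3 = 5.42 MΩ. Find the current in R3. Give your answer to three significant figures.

ΣG = 1/19.1 + 1/2.18 + 1/5.42 = 0.6956.
Current divider: I(R3) = I_total · G_k/ΣG = 3.10 × (0.1845/0.6956) = 3.10 × 0.2653 = 0.8223 µA.

I ≈ 0.822 µA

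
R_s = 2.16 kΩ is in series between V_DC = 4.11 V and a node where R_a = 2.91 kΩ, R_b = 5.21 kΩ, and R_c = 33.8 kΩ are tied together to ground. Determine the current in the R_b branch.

Combine the parallel branches: R_p = (1/2.91 + 1/5.21 + 1/33.8)⁻¹ = 1.769 kΩ.
Node voltage V_A = V_DC · R_p/(R_s + R_p) = 4.11 × 0.4503 = 1.851 V.
Branch current I = V_A/R_b = 1.851/5.21 = 0.3552 mA.
(Equivalently: I_total = 1.046 mA, then current-divider fraction G_k/ΣG = 0.3396.)

I ≈ 0.355 mA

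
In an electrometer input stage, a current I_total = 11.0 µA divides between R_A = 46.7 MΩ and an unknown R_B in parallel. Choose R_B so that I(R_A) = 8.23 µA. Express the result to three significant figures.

R_B ≈ 139 MΩ

The fraction through R_A equals R_B/(R_A+R_B).
With f = 0.7482, R_B = R_A · f/(1−f) = 46.7 × 2.971 = 138.8 MΩ.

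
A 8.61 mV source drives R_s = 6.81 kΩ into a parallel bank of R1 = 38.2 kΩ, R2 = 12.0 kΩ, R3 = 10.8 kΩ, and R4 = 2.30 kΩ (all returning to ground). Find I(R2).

Parallel bank: R_p = 1/(1/38.2 + 1/12.0 + 1/10.8 + 1/2.30) = 1.570 kΩ.
Node voltage V_A = V_supply · R_p/(R_s + R_p) = 8.61 × 0.1874 = 1.613 mV.
Branch current I = V_A/R2 = 1.613/12.0 = 0.1344 µA.
(Equivalently: I_total = 1.027 µA, then current-divider fraction G_k/ΣG = 0.1308.)

I ≈ 0.134 µA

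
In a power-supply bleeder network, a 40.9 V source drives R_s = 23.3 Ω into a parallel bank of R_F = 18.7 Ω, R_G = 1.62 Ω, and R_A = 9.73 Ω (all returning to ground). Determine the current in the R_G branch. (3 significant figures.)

Parallel bank: R_p = 1/(1/18.7 + 1/1.62 + 1/9.73) = 1.293 Ω.
V_A = 40.9 × 1.293/24.59 = 2.150 V.
Branch current I = V_A/R_G = 2.150/1.62 = 1.327 A.

I ≈ 1.33 A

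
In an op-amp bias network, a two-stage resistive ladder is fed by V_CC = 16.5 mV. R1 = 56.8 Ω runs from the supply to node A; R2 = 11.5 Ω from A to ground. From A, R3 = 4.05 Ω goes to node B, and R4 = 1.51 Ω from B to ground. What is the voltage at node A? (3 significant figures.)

V_A ≈ 1.02 mV

Looking into the second stage from A: R3 + R4 = 5.560 Ω appears in parallel with R2.
Effective lower resistance at A: R2 ‖ 5.560 = 3.748 Ω.
V_A = 16.5 × 3.748/(56.8 + 3.748) = 1.021 mV.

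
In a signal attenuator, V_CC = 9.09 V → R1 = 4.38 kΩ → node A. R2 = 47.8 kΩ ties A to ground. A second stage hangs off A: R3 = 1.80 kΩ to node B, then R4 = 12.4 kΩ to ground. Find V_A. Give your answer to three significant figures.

Looking into the second stage from A: R3 + R4 = 14.20 kΩ appears in parallel with R2.
R2 ‖ (R3+R4) = 10.95 kΩ.
V_A = 9.09 × 10.95/(4.38 + 10.95) = 6.492 V.

V_A ≈ 6.49 V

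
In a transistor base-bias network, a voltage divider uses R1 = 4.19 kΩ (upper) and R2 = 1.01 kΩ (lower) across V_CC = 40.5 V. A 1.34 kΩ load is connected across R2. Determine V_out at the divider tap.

First combine the lower leg with the load: R2 ‖ R_L = 0.5759 kΩ.
Then V_out = V_CC · R2'/(R1 + R2') = 40.5 × 0.5759/4.766 = 4.894 V.
(Unloaded it would be 7.87 V; the load pulls it down.)

V_out ≈ 4.89 V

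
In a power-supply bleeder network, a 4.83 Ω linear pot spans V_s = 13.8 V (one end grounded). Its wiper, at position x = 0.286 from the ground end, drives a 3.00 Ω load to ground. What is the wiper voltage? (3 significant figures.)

The pot divides into 3.449 Ω above the wiper and 1.381 Ω below.
R_L loads the lower segment: effective lower R = 0.9459 Ω.
Loaded-divider output: V_out = 13.8 × 0.2152 = 2.970 V.
(Unloaded: V_out = x·V_s = 3.95 V.)

V_out ≈ 2.97 V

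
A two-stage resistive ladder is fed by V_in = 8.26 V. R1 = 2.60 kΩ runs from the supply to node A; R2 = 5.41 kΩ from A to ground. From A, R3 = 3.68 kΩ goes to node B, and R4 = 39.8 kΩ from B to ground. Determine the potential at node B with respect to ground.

Looking into the second stage from A: R3 + R4 = 43.48 kΩ appears in parallel with R2.
Effective lower resistance at A: R2 ‖ 43.48 = 4.811 kΩ.
So V_A = 8.26 × 0.6492 = 5.362 V.
Then the unloaded second divider: V_B = V_A × R4/(R3+R4) = 5.362 × 0.9154 = 4.908 V.

V_B ≈ 4.91 V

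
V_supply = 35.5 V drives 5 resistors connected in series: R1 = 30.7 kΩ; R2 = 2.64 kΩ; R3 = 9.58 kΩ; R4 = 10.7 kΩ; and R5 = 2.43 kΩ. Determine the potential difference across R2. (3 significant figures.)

ΣR = 30.7 + 2.64 + 9.58 + 10.7 + 2.43 = 56.05 kΩ.
Voltage divider: V = V_supply · (2.640 / 56.05) = 35.5 × 0.04710 = 1.672 V.

V ≈ 1.67 V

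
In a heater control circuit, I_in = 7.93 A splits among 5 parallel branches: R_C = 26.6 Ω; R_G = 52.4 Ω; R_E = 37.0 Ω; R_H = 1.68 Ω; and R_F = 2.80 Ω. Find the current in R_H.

Conductances: ΣG = 1/26.6 + 1/52.4 + 1/37.0 + 1/1.68 + 1/2.80 = 1.036 (1/Ω).
R_H takes the fraction G_k/ΣG = 0.5952/1.036 = 0.5745, so I = 7.93 × 0.5745 = 4.556 A.

I ≈ 4.56 A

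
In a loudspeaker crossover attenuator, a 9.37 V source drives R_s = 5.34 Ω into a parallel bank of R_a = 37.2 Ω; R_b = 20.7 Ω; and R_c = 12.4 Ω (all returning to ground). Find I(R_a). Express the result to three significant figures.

I ≈ 0.137 A

Parallel bank: R_p = 1/(1/37.2 + 1/20.7 + 1/12.4) = 6.417 Ω.
Node voltage V_A = V_DC · R_p/(R_s + R_p) = 9.37 × 0.5458 = 5.114 V.
I(R_a) = V_A / R_a = 5.114/37.2 = 0.1375 A.
(Check via current divider: I_total = 0.7970 A; share G_k/ΣG = 0.1725 → same result.)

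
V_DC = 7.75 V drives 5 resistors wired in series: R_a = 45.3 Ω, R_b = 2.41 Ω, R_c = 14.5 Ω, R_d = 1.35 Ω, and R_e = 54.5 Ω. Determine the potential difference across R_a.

Total series resistance ΣR = 45.3 + 2.41 + 14.5 + 1.35 + 54.5 = 118.1 Ω.
V = V_DC · R/ΣR = 7.75 × 0.3837 = 2.974 V.

V ≈ 2.97 V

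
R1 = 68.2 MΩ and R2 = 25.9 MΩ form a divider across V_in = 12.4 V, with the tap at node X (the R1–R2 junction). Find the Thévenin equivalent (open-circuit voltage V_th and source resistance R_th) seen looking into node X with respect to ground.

V_th ≈ 3.41 V, R_th ≈ 18.8 MΩ

With X open, the divider is unloaded: V_th = 12.4 × 25.9/94.10 = 3.413 V.
Zeroing V_in shorts the top of R1 to ground, so R_th = R1 ‖ R2 = 18.77 MΩ.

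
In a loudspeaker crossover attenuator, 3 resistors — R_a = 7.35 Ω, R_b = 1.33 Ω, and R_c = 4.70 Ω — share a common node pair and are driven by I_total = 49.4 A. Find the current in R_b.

ΣG = 1/7.35 + 1/1.33 + 1/4.70 = 1.101.
Current divider: I(R_b) = I_total · G_k/ΣG = 49.4 × (0.7519/1.101) = 49.4 × 0.6831 = 33.74 A.

I ≈ 33.7 A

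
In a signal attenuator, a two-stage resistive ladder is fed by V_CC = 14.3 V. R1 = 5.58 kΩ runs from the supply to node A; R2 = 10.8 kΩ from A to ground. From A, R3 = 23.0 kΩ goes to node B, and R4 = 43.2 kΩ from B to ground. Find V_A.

Node A sees R2 in parallel with the series input of stage 2, R3 + R4 = 66.20 kΩ.
R2 ‖ (R3+R4) = 9.285 kΩ.
So V_A = 14.3 × 0.6246 = 8.932 V.

V_A ≈ 8.93 V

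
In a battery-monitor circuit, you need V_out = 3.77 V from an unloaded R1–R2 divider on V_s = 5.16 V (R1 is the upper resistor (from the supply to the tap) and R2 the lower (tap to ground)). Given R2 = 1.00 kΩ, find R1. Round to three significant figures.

R1 ≈ 0.369 kΩ

V_out/V_s = R2/(R1+R2) = 0.7306.
So R1 = R2 · (V_s/V_out − 1) = 1.00 × (5.16/3.77 − 1) = 1.00 × 0.3687 = 0.3687 kΩ.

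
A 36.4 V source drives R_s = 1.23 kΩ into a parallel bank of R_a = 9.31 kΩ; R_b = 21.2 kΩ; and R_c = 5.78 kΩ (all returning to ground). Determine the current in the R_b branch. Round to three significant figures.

Equivalent of the parallel group: R_p = 3.053 kΩ.
V_A = 36.4 × 3.053/4.283 = 25.95 V.
Branch current I = V_A/R_b = 25.95/21.2 = 1.224 mA.
(Equivalently: I_total = 8.500 mA, then current-divider fraction G_k/ΣG = 0.1440.)

I ≈ 1.22 mA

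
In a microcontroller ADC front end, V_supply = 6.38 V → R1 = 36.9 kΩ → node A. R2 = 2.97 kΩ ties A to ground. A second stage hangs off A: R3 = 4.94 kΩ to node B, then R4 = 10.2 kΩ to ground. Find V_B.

V_B ≈ 0.271 V

The second stage (R3 + R4 = 15.14 kΩ) loads node A in parallel with R2.
Effective lower resistance at A: R2 ‖ 15.14 = 2.483 kΩ.
First divider: V_A = V_supply · 2.483/(36.9 + 2.483) = 0.4022 V.
Stage 2 is unloaded, so V_B = V_A · R4/(R3+R4) = 0.4022 × 10.2/15.14 = 0.2710 V.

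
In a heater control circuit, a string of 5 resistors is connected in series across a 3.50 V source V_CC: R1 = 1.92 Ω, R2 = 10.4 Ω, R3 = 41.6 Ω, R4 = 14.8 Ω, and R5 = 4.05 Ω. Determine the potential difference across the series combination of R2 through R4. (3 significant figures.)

ΣR = 1.92 + 10.4 + 41.6 + 14.8 + 4.05 = 72.77 Ω.
R_{R2..R4} = 10.4 + 41.6 + 14.8 = 66.80 Ω.
By the voltage-divider rule, V = 3.50 × 66.80/72.77 = 3.213 V.

V ≈ 3.21 V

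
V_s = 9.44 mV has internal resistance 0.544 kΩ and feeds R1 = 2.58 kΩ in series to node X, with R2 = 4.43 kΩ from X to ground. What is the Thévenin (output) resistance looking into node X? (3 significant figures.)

R1' = 0.544 + 2.58 = 3.124 kΩ (source resistance + R1).
With V_s suppressed (replaced by a short), R_th = R1' ‖ R2 = (3.124 × 4.43)/(3.124 + 4.43) = 1.832 kΩ.

R_th ≈ 1.83 kΩ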